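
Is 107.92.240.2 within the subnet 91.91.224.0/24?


Subnet network: 91.91.224.0
Test IP AND mask: 107.92.240.0
No, 107.92.240.2 is not in 91.91.224.0/24


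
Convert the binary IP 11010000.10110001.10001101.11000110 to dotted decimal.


11010000 = 208
10110001 = 177
10001101 = 141
11000110 = 198
IP: 208.177.141.198


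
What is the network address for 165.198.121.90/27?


IP:   10100101.11000110.01111001.01011010
Mask: 11111111.11111111.11111111.11100000
AND operation:
Net:  10100101.11000110.01111001.01000000
Network: 165.198.121.64/27


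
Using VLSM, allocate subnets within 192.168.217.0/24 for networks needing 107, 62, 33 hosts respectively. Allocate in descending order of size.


107 hosts -> /25 (126 usable): 192.168.217.0/25
62 hosts -> /26 (62 usable): 192.168.217.128/26
33 hosts -> /26 (62 usable): 192.168.217.192/26
Allocation: 192.168.217.0/25 (107 hosts, 126 usable); 192.168.217.128/26 (62 hosts, 62 usable); 192.168.217.192/26 (33 hosts, 62 usable)


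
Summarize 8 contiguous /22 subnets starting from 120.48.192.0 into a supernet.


Original prefix: /22
Number of subnets: 8 = 2^3
New prefix = 22 - 3 = 19
Supernet: 120.48.192.0/19


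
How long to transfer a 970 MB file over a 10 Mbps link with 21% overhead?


Effective throughput = 10 * (1 - 21/100) = 7.9 Mbps
File size in Mb = 970 * 8 = 7760 Mb
Time = 7760 / 7.9
Time = 982.2785 seconds


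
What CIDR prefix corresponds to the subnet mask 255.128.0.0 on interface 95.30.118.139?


Binary: 11111111.10000000.00000000.00000000
Count leading 1s
Prefix: /9


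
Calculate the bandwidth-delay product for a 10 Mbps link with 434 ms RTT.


BDP = bandwidth * RTT
= 10 Mbps * 434 ms
= 10 * 1e6 * 434 / 1000 bits
= 4340000 bits
= 542500 bytes
= 529.7852 KB
BDP = 4340000 bits (542500 bytes)


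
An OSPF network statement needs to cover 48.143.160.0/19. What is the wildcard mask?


Subnet mask: 255.255.224.0
Wildcard = 255.255.255.255 - subnet mask
255 - 255 = 0
255 - 255 = 0
255 - 224 = 31
255 - 0 = 255
Wildcard: 0.0.31.255


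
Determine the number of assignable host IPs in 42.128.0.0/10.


Host bits = 32 - 10 = 22
Total addresses = 2^22 = 4194304
Usable = total - 2 (network and broadcast)
Usable hosts: 4194302


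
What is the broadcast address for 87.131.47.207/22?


Network: 87.131.44.0/22
Host bits = 10
Set all host bits to 1:
Broadcast: 87.131.47.255


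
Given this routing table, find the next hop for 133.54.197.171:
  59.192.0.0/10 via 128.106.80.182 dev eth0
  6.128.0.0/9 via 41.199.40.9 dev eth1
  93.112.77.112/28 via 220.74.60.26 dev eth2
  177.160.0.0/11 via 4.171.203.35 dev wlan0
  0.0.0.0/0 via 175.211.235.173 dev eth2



Longest prefix match for 133.54.197.171:
  /10 59.192.0.0: no
  /9 6.128.0.0: no
  /28 93.112.77.112: no
  /11 177.160.0.0: no
  /0 0.0.0.0: MATCH
Selected: next-hop 175.211.235.173 via eth2 (matched /0)


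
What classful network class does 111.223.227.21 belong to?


First octet: 111
Binary: 01101111
0xxxxxxx -> Class A (1-126)
Class A, default mask 255.0.0.0 (/8)


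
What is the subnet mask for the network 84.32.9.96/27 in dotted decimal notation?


/27 means 27 network bits, 5 host bits
Binary: 11111111111111111111111111100000
Mask: 255.255.255.224


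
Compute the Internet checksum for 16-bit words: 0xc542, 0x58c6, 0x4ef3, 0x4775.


Sum all words (with carry folding):
+ 0xc542 = 0xc542
+ 0x58c6 = 0x1e09
+ 0x4ef3 = 0x6cfc
+ 0x4775 = 0xb471
One's complement: ~0xb471
Checksum = 0x4b8e


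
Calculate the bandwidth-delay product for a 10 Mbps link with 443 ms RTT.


BDP = bandwidth * RTT
= 10 Mbps * 443 ms
= 10 * 1e6 * 443 / 1000 bits
= 4430000 bits
= 553750 bytes
= 540.7715 KB
BDP = 4430000 bits (553750 bytes)


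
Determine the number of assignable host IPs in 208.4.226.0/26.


Host bits = 32 - 26 = 6
Total addresses = 2^6 = 64
Usable = total - 2 (network and broadcast)
Usable hosts: 62


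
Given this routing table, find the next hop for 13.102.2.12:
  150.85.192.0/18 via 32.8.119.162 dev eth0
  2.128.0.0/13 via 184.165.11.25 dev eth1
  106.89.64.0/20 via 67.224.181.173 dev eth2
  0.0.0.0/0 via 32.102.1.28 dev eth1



Longest prefix match for 13.102.2.12:
  /18 150.85.192.0: no
  /13 2.128.0.0: no
  /20 106.89.64.0: no
  /0 0.0.0.0: MATCH
Selected: next-hop 32.102.1.28 via eth1 (matched /0)


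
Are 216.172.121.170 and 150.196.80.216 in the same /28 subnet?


Mask: 255.255.255.240
216.172.121.170 AND mask = 216.172.121.160
150.196.80.216 AND mask = 150.196.80.208
No, different subnets (216.172.121.160 vs 150.196.80.208)


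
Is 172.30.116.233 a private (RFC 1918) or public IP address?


RFC 1918 private ranges:
  10.0.0.0/8 (10.0.0.0 - 10.255.255.255)
  172.16.0.0/12 (172.16.0.0 - 172.31.255.255)
  192.168.0.0/16 (192.168.0.0 - 192.168.255.255)
Private (in 172.16.0.0/12)


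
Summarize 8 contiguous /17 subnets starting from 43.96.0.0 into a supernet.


Original prefix: /17
Number of subnets: 8 = 2^3
New prefix = 17 - 3 = 14
Supernet: 43.96.0.0/14


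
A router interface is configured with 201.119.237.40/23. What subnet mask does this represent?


/23 means 23 network bits, 9 host bits
Binary: 11111111111111111111111000000000
Mask: 255.255.254.0


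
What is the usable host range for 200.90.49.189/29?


Network: 200.90.49.184
Broadcast: 200.90.49.191
First usable = network + 1
Last usable = broadcast - 1
Range: 200.90.49.185 to 200.90.49.190


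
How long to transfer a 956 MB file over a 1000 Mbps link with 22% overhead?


Effective throughput = 1000 * (1 - 22/100) = 780 Mbps
File size in Mb = 956 * 8 = 7648 Mb
Time = 7648 / 780
Time = 9.8051 seconds


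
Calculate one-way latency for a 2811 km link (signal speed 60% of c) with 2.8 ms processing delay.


Speed = 0.6 * 3e5 km/s = 180000 km/s
Propagation delay = 2811 / 180000 = 0.0156 s = 15.6167 ms
Processing delay = 2.8 ms
Total one-way latency = 18.4167 ms


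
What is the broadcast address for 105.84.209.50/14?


Network: 105.84.0.0/14
Host bits = 18
Set all host bits to 1:
Broadcast: 105.87.255.255


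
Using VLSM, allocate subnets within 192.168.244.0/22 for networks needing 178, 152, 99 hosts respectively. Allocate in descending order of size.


178 hosts -> /24 (254 usable): 192.168.244.0/24
152 hosts -> /24 (254 usable): 192.168.245.0/24
99 hosts -> /25 (126 usable): 192.168.246.0/25
Allocation: 192.168.244.0/24 (178 hosts, 254 usable); 192.168.245.0/24 (152 hosts, 254 usable); 192.168.246.0/25 (99 hosts, 126 usable)


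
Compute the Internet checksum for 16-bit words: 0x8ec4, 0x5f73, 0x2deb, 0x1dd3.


Sum all words (with carry folding):
+ 0x8ec4 = 0x8ec4
+ 0x5f73 = 0xee37
+ 0x2deb = 0x1c23
+ 0x1dd3 = 0x39f6
One's complement: ~0x39f6
Checksum = 0xc609


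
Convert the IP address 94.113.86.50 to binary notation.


94 = 01011110
113 = 01110001
86 = 01010110
50 = 00110010
Binary: 01011110.01110001.01010110.00110010


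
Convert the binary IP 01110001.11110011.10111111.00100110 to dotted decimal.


01110001 = 113
11110011 = 243
10111111 = 191
00100110 = 38
IP: 113.243.191.38


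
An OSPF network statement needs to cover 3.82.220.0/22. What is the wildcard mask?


Subnet mask: 255.255.252.0
Wildcard = 255.255.255.255 - subnet mask
255 - 255 = 0
255 - 255 = 0
255 - 252 = 3
255 - 0 = 255
Wildcard: 0.0.3.255


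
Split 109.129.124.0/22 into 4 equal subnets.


New prefix = 22 + 2 = 24
Each subnet has 256 addresses
  109.129.124.0/24
  109.129.125.0/24
  109.129.126.0/24
  109.129.127.0/24
Subnets: 109.129.124.0/24, 109.129.125.0/24, 109.129.126.0/24, 109.129.127.0/24


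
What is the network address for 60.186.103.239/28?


IP:   00111100.10111010.01100111.11101111
Mask: 11111111.11111111.11111111.11110000
AND operation:
Net:  00111100.10111010.01100111.11100000
Network: 60.186.103.224/28


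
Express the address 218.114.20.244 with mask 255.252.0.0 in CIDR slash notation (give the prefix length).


Binary: 11111111.11111100.00000000.00000000
Count leading 1s
Prefix: /14


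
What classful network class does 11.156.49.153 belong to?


First octet: 11
Binary: 00001011
0xxxxxxx -> Class A (1-126)
Class A, default mask 255.0.0.0 (/8)


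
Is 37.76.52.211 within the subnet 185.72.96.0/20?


Subnet network: 185.72.96.0
Test IP AND mask: 37.76.48.0
No, 37.76.52.211 is not in 185.72.96.0/20


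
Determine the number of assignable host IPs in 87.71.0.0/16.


Host bits = 32 - 16 = 16
Total addresses = 2^16 = 65536
Usable = total - 2 (network and broadcast)
Usable hosts: 65534


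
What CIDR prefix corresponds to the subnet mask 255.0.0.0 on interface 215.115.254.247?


Binary: 11111111.00000000.00000000.00000000
Count leading 1s
Prefix: /8


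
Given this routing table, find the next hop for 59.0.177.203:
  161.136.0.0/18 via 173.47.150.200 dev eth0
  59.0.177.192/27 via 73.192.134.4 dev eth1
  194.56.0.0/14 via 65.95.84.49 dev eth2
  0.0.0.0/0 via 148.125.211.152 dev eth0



Longest prefix match for 59.0.177.203:
  /18 161.136.0.0: no
  /27 59.0.177.192: MATCH
  /14 194.56.0.0: no
  /0 0.0.0.0: MATCH
Selected: next-hop 73.192.134.4 via eth1 (matched /27)


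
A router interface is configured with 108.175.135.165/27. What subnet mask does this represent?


/27 means 27 network bits, 5 host bits
Binary: 11111111111111111111111111100000
Mask: 255.255.255.224


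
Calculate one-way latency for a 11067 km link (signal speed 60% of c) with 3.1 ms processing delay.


Speed = 0.6 * 3e5 km/s = 180000 km/s
Propagation delay = 11067 / 180000 = 0.0615 s = 61.4833 ms
Processing delay = 3.1 ms
Total one-way latency = 64.5833 ms


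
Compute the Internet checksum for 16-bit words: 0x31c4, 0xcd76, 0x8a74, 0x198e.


Sum all words (with carry folding):
+ 0x31c4 = 0x31c4
+ 0xcd76 = 0xff3a
+ 0x8a74 = 0x89af
+ 0x198e = 0xa33d
One's complement: ~0xa33d
Checksum = 0x5cc2


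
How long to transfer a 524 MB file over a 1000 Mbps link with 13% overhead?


Effective throughput = 1000 * (1 - 13/100) = 870 Mbps
File size in Mb = 524 * 8 = 4192 Mb
Time = 4192 / 870
Time = 4.8184 seconds


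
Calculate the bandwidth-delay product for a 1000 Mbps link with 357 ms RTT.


BDP = bandwidth * RTT
= 1000 Mbps * 357 ms
= 1000 * 1e6 * 357 / 1000 bits
= 357000000 bits
= 44625000 bytes
= 43579.1016 KB
BDP = 357000000 bits (44625000 bytes)


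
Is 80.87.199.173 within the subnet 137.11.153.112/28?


Subnet network: 137.11.153.112
Test IP AND mask: 80.87.199.160
No, 80.87.199.173 is not in 137.11.153.112/28


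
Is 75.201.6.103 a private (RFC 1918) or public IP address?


RFC 1918 private ranges:
  10.0.0.0/8 (10.0.0.0 - 10.255.255.255)
  172.16.0.0/12 (172.16.0.0 - 172.31.255.255)
  192.168.0.0/16 (192.168.0.0 - 192.168.255.255)
Public (not in any RFC 1918 range)


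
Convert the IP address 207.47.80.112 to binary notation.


207 = 11001111
47 = 00101111
80 = 01010000
112 = 01110000
Binary: 11001111.00101111.01010000.01110000


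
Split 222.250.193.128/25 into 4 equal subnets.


New prefix = 25 + 2 = 27
Each subnet has 32 addresses
  222.250.193.128/27
  222.250.193.160/27
  222.250.193.192/27
  222.250.193.224/27
Subnets: 222.250.193.128/27, 222.250.193.160/27, 222.250.193.192/27, 222.250.193.224/27


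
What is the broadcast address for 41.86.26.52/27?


Network: 41.86.26.32/27
Host bits = 5
Set all host bits to 1:
Broadcast: 41.86.26.63


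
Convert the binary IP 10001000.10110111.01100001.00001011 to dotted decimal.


10001000 = 136
10110111 = 183
01100001 = 97
00001011 = 11
IP: 136.183.97.11


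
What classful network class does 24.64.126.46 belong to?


First octet: 24
Binary: 00011000
0xxxxxxx -> Class A (1-126)
Class A, default mask 255.0.0.0 (/8)


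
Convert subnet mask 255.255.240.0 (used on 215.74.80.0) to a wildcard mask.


Subnet mask: 255.255.240.0
Wildcard = 255.255.255.255 - subnet mask
255 - 255 = 0
255 - 255 = 0
255 - 240 = 15
255 - 0 = 255
Wildcard: 0.0.15.255


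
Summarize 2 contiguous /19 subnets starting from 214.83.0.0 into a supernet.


Original prefix: /19
Number of subnets: 2 = 2^1
New prefix = 19 - 1 = 18
Supernet: 214.83.0.0/18


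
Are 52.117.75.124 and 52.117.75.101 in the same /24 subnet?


Mask: 255.255.255.0
52.117.75.124 AND mask = 52.117.75.0
52.117.75.101 AND mask = 52.117.75.0
Yes, same subnet (52.117.75.0)


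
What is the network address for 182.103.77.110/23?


IP:   10110110.01100111.01001101.01101110
Mask: 11111111.11111111.11111110.00000000
AND operation:
Net:  10110110.01100111.01001100.00000000
Network: 182.103.76.0/23


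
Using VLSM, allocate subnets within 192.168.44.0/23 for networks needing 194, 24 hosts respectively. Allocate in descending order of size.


194 hosts -> /24 (254 usable): 192.168.44.0/24
24 hosts -> /27 (30 usable): 192.168.45.0/27
Allocation: 192.168.44.0/24 (194 hosts, 254 usable); 192.168.45.0/27 (24 hosts, 30 usable)


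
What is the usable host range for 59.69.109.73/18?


Network: 59.69.64.0
Broadcast: 59.69.127.255
First usable = network + 1
Last usable = broadcast - 1
Range: 59.69.64.1 to 59.69.127.254


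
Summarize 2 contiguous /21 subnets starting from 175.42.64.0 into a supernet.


Original prefix: /21
Number of subnets: 2 = 2^1
New prefix = 21 - 1 = 20
Supernet: 175.42.64.0/20


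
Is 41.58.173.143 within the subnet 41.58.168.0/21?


Subnet network: 41.58.168.0
Test IP AND mask: 41.58.168.0
Yes, 41.58.173.143 is in 41.58.168.0/21


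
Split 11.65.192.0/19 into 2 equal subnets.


New prefix = 19 + 1 = 20
Each subnet has 4096 addresses
  11.65.192.0/20
  11.65.208.0/20
Subnets: 11.65.192.0/20, 11.65.208.0/20


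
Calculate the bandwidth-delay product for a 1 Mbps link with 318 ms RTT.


BDP = bandwidth * RTT
= 1 Mbps * 318 ms
= 1 * 1e6 * 318 / 1000 bits
= 318000 bits
= 39750 bytes
= 38.8184 KB
BDP = 318000 bits (39750 bytes)


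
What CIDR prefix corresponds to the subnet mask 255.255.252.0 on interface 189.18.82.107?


Binary: 11111111.11111111.11111100.00000000
Count leading 1s
Prefix: /22


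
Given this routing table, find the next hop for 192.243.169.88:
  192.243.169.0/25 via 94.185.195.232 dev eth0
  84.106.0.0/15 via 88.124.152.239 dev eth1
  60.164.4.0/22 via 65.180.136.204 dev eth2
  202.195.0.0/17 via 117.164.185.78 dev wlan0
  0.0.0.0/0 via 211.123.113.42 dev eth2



Longest prefix match for 192.243.169.88:
  /25 192.243.169.0: MATCH
  /15 84.106.0.0: no
  /22 60.164.4.0: no
  /17 202.195.0.0: no
  /0 0.0.0.0: MATCH
Selected: next-hop 94.185.195.232 via eth0 (matched /25)


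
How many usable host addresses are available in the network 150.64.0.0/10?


Host bits = 32 - 10 = 22
Total addresses = 2^22 = 4194304
Usable = total - 2 (network and broadcast)
Usable hosts: 4194302


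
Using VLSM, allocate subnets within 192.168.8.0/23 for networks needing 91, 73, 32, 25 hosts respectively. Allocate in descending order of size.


91 hosts -> /25 (126 usable): 192.168.8.0/25
73 hosts -> /25 (126 usable): 192.168.8.128/25
32 hosts -> /26 (62 usable): 192.168.9.0/26
25 hosts -> /27 (30 usable): 192.168.9.64/27
Allocation: 192.168.8.0/25 (91 hosts, 126 usable); 192.168.8.128/25 (73 hosts, 126 usable); 192.168.9.0/26 (32 hosts, 62 usable); 192.168.9.64/27 (25 hosts, 30 usable)


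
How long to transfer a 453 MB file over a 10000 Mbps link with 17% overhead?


Effective throughput = 10000 * (1 - 17/100) = 8300 Mbps
File size in Mb = 453 * 8 = 3624 Mb
Time = 3624 / 8300
Time = 0.4366 seconds


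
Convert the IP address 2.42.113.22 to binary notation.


2 = 00000010
42 = 00101010
113 = 01110001
22 = 00010110
Binary: 00000010.00101010.01110001.00010110


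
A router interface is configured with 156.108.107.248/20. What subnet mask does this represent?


/20 means 20 network bits, 12 host bits
Binary: 11111111111111111111000000000000
Mask: 255.255.240.0


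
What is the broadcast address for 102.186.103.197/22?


Network: 102.186.100.0/22
Host bits = 10
Set all host bits to 1:
Broadcast: 102.186.103.255


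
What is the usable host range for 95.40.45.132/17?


Network: 95.40.0.0
Broadcast: 95.40.127.255
First usable = network + 1
Last usable = broadcast - 1
Range: 95.40.0.1 to 95.40.127.254


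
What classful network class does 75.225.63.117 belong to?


First octet: 75
Binary: 01001011
0xxxxxxx -> Class A (1-126)
Class A, default mask 255.0.0.0 (/8)


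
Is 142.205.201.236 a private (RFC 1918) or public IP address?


RFC 1918 private ranges:
  10.0.0.0/8 (10.0.0.0 - 10.255.255.255)
  172.16.0.0/12 (172.16.0.0 - 172.31.255.255)
  192.168.0.0/16 (192.168.0.0 - 192.168.255.255)
Public (not in any RFC 1918 range)


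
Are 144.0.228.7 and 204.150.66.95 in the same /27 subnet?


Mask: 255.255.255.224
144.0.228.7 AND mask = 144.0.228.0
204.150.66.95 AND mask = 204.150.66.64
No, different subnets (144.0.228.0 vs 204.150.66.64)


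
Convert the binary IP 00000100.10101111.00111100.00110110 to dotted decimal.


00000100 = 4
10101111 = 175
00111100 = 60
00110110 = 54
IP: 4.175.60.54


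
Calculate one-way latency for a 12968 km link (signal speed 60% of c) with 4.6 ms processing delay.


Speed = 0.6 * 3e5 km/s = 180000 km/s
Propagation delay = 12968 / 180000 = 0.072 s = 72.0444 ms
Processing delay = 4.6 ms
Total one-way latency = 76.6444 ms


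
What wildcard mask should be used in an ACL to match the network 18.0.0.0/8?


Subnet mask: 255.0.0.0
Wildcard = 255.255.255.255 - subnet mask
255 - 255 = 0
255 - 0 = 255
255 - 0 = 255
255 - 0 = 255
Wildcard: 0.255.255.255


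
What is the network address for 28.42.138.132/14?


IP:   00011100.00101010.10001010.10000100
Mask: 11111111.11111100.00000000.00000000
AND operation:
Net:  00011100.00101000.00000000.00000000
Network: 28.40.0.0/14


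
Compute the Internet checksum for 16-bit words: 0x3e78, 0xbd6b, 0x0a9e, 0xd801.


Sum all words (with carry folding):
+ 0x3e78 = 0x3e78
+ 0xbd6b = 0xfbe3
+ 0x0a9e = 0x0682
+ 0xd801 = 0xde83
One's complement: ~0xde83
Checksum = 0x217c


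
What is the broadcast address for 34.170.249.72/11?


Network: 34.160.0.0/11
Host bits = 21
Set all host bits to 1:
Broadcast: 34.191.255.255


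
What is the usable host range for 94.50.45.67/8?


Network: 94.0.0.0
Broadcast: 94.255.255.255
First usable = network + 1
Last usable = broadcast - 1
Range: 94.0.0.1 to 94.255.255.254


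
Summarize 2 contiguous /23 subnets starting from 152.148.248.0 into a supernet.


Original prefix: /23
Number of subnets: 2 = 2^1
New prefix = 23 - 1 = 22
Supernet: 152.148.248.0/22


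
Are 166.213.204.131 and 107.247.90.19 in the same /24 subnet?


Mask: 255.255.255.0
166.213.204.131 AND mask = 166.213.204.0
107.247.90.19 AND mask = 107.247.90.0
No, different subnets (166.213.204.0 vs 107.247.90.0)


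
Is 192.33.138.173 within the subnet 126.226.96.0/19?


Subnet network: 126.226.96.0
Test IP AND mask: 192.33.128.0
No, 192.33.138.173 is not in 126.226.96.0/19


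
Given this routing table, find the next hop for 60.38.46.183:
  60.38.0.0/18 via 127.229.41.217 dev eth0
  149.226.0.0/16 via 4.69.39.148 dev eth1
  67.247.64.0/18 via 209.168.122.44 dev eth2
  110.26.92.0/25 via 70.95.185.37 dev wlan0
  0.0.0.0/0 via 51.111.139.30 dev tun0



Longest prefix match for 60.38.46.183:
  /18 60.38.0.0: MATCH
  /16 149.226.0.0: no
  /18 67.247.64.0: no
  /25 110.26.92.0: no
  /0 0.0.0.0: MATCH
Selected: next-hop 127.229.41.217 via eth0 (matched /18)


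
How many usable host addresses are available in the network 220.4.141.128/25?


Host bits = 32 - 25 = 7
Total addresses = 2^7 = 128
Usable = total - 2 (network and broadcast)
Usable hosts: 126


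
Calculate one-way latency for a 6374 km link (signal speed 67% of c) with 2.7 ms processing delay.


Speed = 0.67 * 3e5 km/s = 201000 km/s
Propagation delay = 6374 / 201000 = 0.0317 s = 31.7114 ms
Processing delay = 2.7 ms
Total one-way latency = 34.4114 ms


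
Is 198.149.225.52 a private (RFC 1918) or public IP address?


RFC 1918 private ranges:
  10.0.0.0/8 (10.0.0.0 - 10.255.255.255)
  172.16.0.0/12 (172.16.0.0 - 172.31.255.255)
  192.168.0.0/16 (192.168.0.0 - 192.168.255.255)
Public (not in any RFC 1918 range)


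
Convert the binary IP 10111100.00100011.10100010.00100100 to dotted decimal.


10111100 = 188
00100011 = 35
10100010 = 162
00100100 = 36
IP: 188.35.162.36


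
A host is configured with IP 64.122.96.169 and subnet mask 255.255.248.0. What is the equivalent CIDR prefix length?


Binary: 11111111.11111111.11111000.00000000
Count leading 1s
Prefix: /21


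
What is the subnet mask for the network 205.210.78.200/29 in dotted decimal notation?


/29 means 29 network bits, 3 host bits
Binary: 11111111111111111111111111111000
Mask: 255.255.255.248


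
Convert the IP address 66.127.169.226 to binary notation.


66 = 01000010
127 = 01111111
169 = 10101001
226 = 11100010
Binary: 01000010.01111111.10101001.11100010


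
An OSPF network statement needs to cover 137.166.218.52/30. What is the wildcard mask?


Subnet mask: 255.255.255.252
Wildcard = 255.255.255.255 - subnet mask
255 - 255 = 0
255 - 255 = 0
255 - 255 = 0
255 - 252 = 3
Wildcard: 0.0.0.3


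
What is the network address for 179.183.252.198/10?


IP:   10110011.10110111.11111100.11000110
Mask: 11111111.11000000.00000000.00000000
AND operation:
Net:  10110011.10000000.00000000.00000000
Network: 179.128.0.0/10


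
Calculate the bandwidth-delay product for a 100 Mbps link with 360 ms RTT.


BDP = bandwidth * RTT
= 100 Mbps * 360 ms
= 100 * 1e6 * 360 / 1000 bits
= 36000000 bits
= 4500000 bytes
= 4394.5312 KB
BDP = 36000000 bits (4500000 bytes)


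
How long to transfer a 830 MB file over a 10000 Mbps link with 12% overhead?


Effective throughput = 10000 * (1 - 12/100) = 8800 Mbps
File size in Mb = 830 * 8 = 6640 Mb
Time = 6640 / 8800
Time = 0.7545 seconds


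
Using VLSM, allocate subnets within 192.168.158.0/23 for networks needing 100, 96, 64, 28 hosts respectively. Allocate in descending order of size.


100 hosts -> /25 (126 usable): 192.168.158.0/25
96 hosts -> /25 (126 usable): 192.168.158.128/25
64 hosts -> /25 (126 usable): 192.168.159.0/25
28 hosts -> /27 (30 usable): 192.168.159.128/27
Allocation: 192.168.158.0/25 (100 hosts, 126 usable); 192.168.158.128/25 (96 hosts, 126 usable); 192.168.159.0/25 (64 hosts, 126 usable); 192.168.159.128/27 (28 hosts, 30 usable)


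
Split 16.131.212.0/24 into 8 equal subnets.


New prefix = 24 + 3 = 27
Each subnet has 32 addresses
  16.131.212.0/27
  16.131.212.32/27
  16.131.212.64/27
  16.131.212.96/27
  16.131.212.128/27
  16.131.212.160/27
  16.131.212.192/27
  16.131.212.224/27
Subnets: 16.131.212.0/27, 16.131.212.32/27, 16.131.212.64/27, 16.131.212.96/27, 16.131.212.128/27, 16.131.212.160/27, 16.131.212.192/27, 16.131.212.224/27


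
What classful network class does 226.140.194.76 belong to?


First octet: 226
Binary: 11100010
1110xxxx -> Class D (224-239)
Class D (multicast), default mask N/A


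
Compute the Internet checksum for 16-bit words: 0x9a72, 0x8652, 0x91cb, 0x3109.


Sum all words (with carry folding):
+ 0x9a72 = 0x9a72
+ 0x8652 = 0x20c5
+ 0x91cb = 0xb290
+ 0x3109 = 0xe399
One's complement: ~0xe399
Checksum = 0x1c66


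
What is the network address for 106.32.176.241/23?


IP:   01101010.00100000.10110000.11110001
Mask: 11111111.11111111.11111110.00000000
AND operation:
Net:  01101010.00100000.10110000.00000000
Network: 106.32.176.0/23


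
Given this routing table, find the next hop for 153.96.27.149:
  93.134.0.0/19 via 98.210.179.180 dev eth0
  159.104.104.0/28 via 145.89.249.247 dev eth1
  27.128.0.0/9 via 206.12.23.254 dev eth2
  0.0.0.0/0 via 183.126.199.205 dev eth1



Longest prefix match for 153.96.27.149:
  /19 93.134.0.0: no
  /28 159.104.104.0: no
  /9 27.128.0.0: no
  /0 0.0.0.0: MATCH
Selected: next-hop 183.126.199.205 via eth1 (matched /0)


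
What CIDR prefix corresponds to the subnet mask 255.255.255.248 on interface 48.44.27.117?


Binary: 11111111.11111111.11111111.11111000
Count leading 1s
Prefix: /29


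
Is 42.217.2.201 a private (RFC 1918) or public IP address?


RFC 1918 private ranges:
  10.0.0.0/8 (10.0.0.0 - 10.255.255.255)
  172.16.0.0/12 (172.16.0.0 - 172.31.255.255)
  192.168.0.0/16 (192.168.0.0 - 192.168.255.255)
Public (not in any RFC 1918 range)


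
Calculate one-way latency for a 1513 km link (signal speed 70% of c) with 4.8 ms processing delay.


Speed = 0.7 * 3e5 km/s = 210000 km/s
Propagation delay = 1513 / 210000 = 0.0072 s = 7.2048 ms
Processing delay = 4.8 ms
Total one-way latency = 12.0048 ms


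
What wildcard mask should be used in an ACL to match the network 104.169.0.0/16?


Subnet mask: 255.255.0.0
Wildcard = 255.255.255.255 - subnet mask
255 - 255 = 0
255 - 255 = 0
255 - 0 = 255
255 - 0 = 255
Wildcard: 0.0.255.255


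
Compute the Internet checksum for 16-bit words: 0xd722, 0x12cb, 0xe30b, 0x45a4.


Sum all words (with carry folding):
+ 0xd722 = 0xd722
+ 0x12cb = 0xe9ed
+ 0xe30b = 0xccf9
+ 0x45a4 = 0x129e
One's complement: ~0x129e
Checksum = 0xed61


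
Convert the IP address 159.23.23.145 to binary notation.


159 = 10011111
23 = 00010111
23 = 00010111
145 = 10010001
Binary: 10011111.00010111.00010111.10010001


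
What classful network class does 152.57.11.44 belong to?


First octet: 152
Binary: 10011000
10xxxxxx -> Class B (128-191)
Class B, default mask 255.255.0.0 (/16)


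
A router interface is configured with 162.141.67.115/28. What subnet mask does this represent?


/28 means 28 network bits, 4 host bits
Binary: 11111111111111111111111111110000
Mask: 255.255.255.240


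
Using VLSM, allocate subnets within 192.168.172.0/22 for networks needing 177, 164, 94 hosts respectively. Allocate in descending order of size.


177 hosts -> /24 (254 usable): 192.168.172.0/24
164 hosts -> /24 (254 usable): 192.168.173.0/24
94 hosts -> /25 (126 usable): 192.168.174.0/25
Allocation: 192.168.172.0/24 (177 hosts, 254 usable); 192.168.173.0/24 (164 hosts, 254 usable); 192.168.174.0/25 (94 hosts, 126 usable)


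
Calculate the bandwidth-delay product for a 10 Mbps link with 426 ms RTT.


BDP = bandwidth * RTT
= 10 Mbps * 426 ms
= 10 * 1e6 * 426 / 1000 bits
= 4260000 bits
= 532500 bytes
= 520.0195 KB
BDP = 4260000 bits (532500 bytes)


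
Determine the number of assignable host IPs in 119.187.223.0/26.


Host bits = 32 - 26 = 6
Total addresses = 2^6 = 64
Usable = total - 2 (network and broadcast)
Usable hosts: 62


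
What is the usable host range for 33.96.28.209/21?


Network: 33.96.24.0
Broadcast: 33.96.31.255
First usable = network + 1
Last usable = broadcast - 1
Range: 33.96.24.1 to 33.96.31.254


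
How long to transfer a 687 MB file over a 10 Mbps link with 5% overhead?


Effective throughput = 10 * (1 - 5/100) = 9.5 Mbps
File size in Mb = 687 * 8 = 5496 Mb
Time = 5496 / 9.5
Time = 578.5263 seconds


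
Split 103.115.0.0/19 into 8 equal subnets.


New prefix = 19 + 3 = 22
Each subnet has 1024 addresses
  103.115.0.0/22
  103.115.4.0/22
  103.115.8.0/22
  103.115.12.0/22
  103.115.16.0/22
  103.115.20.0/22
  103.115.24.0/22
  103.115.28.0/22
Subnets: 103.115.0.0/22, 103.115.4.0/22, 103.115.8.0/22, 103.115.12.0/22, 103.115.16.0/22, 103.115.20.0/22, 103.115.24.0/22, 103.115.28.0/22


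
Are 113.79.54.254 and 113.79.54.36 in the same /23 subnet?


Mask: 255.255.254.0
113.79.54.254 AND mask = 113.79.54.0
113.79.54.36 AND mask = 113.79.54.0
Yes, same subnet (113.79.54.0)


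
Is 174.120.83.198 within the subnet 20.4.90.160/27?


Subnet network: 20.4.90.160
Test IP AND mask: 174.120.83.192
No, 174.120.83.198 is not in 20.4.90.160/27


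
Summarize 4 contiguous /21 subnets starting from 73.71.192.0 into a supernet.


Original prefix: /21
Number of subnets: 4 = 2^2
New prefix = 21 - 2 = 19
Supernet: 73.71.192.0/19


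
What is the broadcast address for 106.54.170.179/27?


Network: 106.54.170.160/27
Host bits = 5
Set all host bits to 1:
Broadcast: 106.54.170.191


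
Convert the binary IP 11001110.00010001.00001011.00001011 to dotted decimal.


11001110 = 206
00010001 = 17
00001011 = 11
00001011 = 11
IP: 206.17.11.11


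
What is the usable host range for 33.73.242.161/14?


Network: 33.72.0.0
Broadcast: 33.75.255.255
First usable = network + 1
Last usable = broadcast - 1
Range: 33.72.0.1 to 33.75.255.254


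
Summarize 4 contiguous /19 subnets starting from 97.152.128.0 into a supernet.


Original prefix: /19
Number of subnets: 4 = 2^2
New prefix = 19 - 2 = 17
Supernet: 97.152.128.0/17


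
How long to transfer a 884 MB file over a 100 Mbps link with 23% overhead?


Effective throughput = 100 * (1 - 23/100) = 77 Mbps
File size in Mb = 884 * 8 = 7072 Mb
Time = 7072 / 77
Time = 91.8442 seconds


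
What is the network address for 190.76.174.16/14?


IP:   10111110.01001100.10101110.00010000
Mask: 11111111.11111100.00000000.00000000
AND operation:
Net:  10111110.01001100.00000000.00000000
Network: 190.76.0.0/14


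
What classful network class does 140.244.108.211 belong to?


First octet: 140
Binary: 10001100
10xxxxxx -> Class B (128-191)
Class B, default mask 255.255.0.0 (/16)


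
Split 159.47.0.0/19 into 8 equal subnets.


New prefix = 19 + 3 = 22
Each subnet has 1024 addresses
  159.47.0.0/22
  159.47.4.0/22
  159.47.8.0/22
  159.47.12.0/22
  159.47.16.0/22
  159.47.20.0/22
  159.47.24.0/22
  159.47.28.0/22
Subnets: 159.47.0.0/22, 159.47.4.0/22, 159.47.8.0/22, 159.47.12.0/22, 159.47.16.0/22, 159.47.20.0/22, 159.47.24.0/22, 159.47.28.0/22


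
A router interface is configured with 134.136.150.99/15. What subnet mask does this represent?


/15 means 15 network bits, 17 host bits
Binary: 11111111111111100000000000000000
Mask: 255.254.0.0


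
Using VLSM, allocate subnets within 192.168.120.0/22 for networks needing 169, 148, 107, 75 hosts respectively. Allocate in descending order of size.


169 hosts -> /24 (254 usable): 192.168.120.0/24
148 hosts -> /24 (254 usable): 192.168.121.0/24
107 hosts -> /25 (126 usable): 192.168.122.0/25
75 hosts -> /25 (126 usable): 192.168.122.128/25
Allocation: 192.168.120.0/24 (169 hosts, 254 usable); 192.168.121.0/24 (148 hosts, 254 usable); 192.168.122.0/25 (107 hosts, 126 usable); 192.168.122.128/25 (75 hosts, 126 usable)


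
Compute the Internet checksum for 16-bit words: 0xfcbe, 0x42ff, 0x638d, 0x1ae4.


Sum all words (with carry folding):
+ 0xfcbe = 0xfcbe
+ 0x42ff = 0x3fbe
+ 0x638d = 0xa34b
+ 0x1ae4 = 0xbe2f
One's complement: ~0xbe2f
Checksum = 0x41d0


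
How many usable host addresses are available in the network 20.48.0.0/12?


Host bits = 32 - 12 = 20
Total addresses = 2^20 = 1048576
Usable = total - 2 (network and broadcast)
Usable hosts: 1048574


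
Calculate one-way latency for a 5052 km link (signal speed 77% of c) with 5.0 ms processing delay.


Speed = 0.77 * 3e5 km/s = 231000 km/s
Propagation delay = 5052 / 231000 = 0.0219 s = 21.8701 ms
Processing delay = 5.0 ms
Total one-way latency = 26.8701 ms


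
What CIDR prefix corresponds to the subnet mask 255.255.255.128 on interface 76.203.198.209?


Binary: 11111111.11111111.11111111.10000000
Count leading 1s
Prefix: /25


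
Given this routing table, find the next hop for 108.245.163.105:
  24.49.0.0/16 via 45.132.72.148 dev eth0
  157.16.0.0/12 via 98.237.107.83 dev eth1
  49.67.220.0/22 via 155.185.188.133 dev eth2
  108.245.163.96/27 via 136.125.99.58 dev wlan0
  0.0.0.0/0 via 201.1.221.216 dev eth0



Longest prefix match for 108.245.163.105:
  /16 24.49.0.0: no
  /12 157.16.0.0: no
  /22 49.67.220.0: no
  /27 108.245.163.96: MATCH
  /0 0.0.0.0: MATCH
Selected: next-hop 136.125.99.58 via wlan0 (matched /27)


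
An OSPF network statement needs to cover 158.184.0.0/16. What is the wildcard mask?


Subnet mask: 255.255.0.0
Wildcard = 255.255.255.255 - subnet mask
255 - 255 = 0
255 - 255 = 0
255 - 0 = 255
255 - 0 = 255
Wildcard: 0.0.255.255


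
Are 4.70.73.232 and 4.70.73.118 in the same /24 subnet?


Mask: 255.255.255.0
4.70.73.232 AND mask = 4.70.73.0
4.70.73.118 AND mask = 4.70.73.0
Yes, same subnet (4.70.73.0)


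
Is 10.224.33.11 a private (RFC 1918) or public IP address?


RFC 1918 private ranges:
  10.0.0.0/8 (10.0.0.0 - 10.255.255.255)
  172.16.0.0/12 (172.16.0.0 - 172.31.255.255)
  192.168.0.0/16 (192.168.0.0 - 192.168.255.255)
Private (in 10.0.0.0/8)


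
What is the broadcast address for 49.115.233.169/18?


Network: 49.115.192.0/18
Host bits = 14
Set all host bits to 1:
Broadcast: 49.115.255.255


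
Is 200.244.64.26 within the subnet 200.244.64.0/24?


Subnet network: 200.244.64.0
Test IP AND mask: 200.244.64.0
Yes, 200.244.64.26 is in 200.244.64.0/24


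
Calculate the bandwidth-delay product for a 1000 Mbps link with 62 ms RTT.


BDP = bandwidth * RTT
= 1000 Mbps * 62 ms
= 1000 * 1e6 * 62 / 1000 bits
= 62000000 bits
= 7750000 bytes
= 7568.3594 KB
BDP = 62000000 bits (7750000 bytes)


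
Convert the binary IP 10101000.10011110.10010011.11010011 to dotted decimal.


10101000 = 168
10011110 = 158
10010011 = 147
11010011 = 211
IP: 168.158.147.211


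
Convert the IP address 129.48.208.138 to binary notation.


129 = 10000001
48 = 00110000
208 = 11010000
138 = 10001010
Binary: 10000001.00110000.11010000.10001010


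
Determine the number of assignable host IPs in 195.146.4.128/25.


Host bits = 32 - 25 = 7
Total addresses = 2^7 = 128
Usable = total - 2 (network and broadcast)
Usable hosts: 126


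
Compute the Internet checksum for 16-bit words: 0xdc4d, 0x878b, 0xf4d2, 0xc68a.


Sum all words (with carry folding):
+ 0xdc4d = 0xdc4d
+ 0x878b = 0x63d9
+ 0xf4d2 = 0x58ac
+ 0xc68a = 0x1f37
One's complement: ~0x1f37
Checksum = 0xe0c8


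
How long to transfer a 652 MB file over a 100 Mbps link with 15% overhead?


Effective throughput = 100 * (1 - 15/100) = 85 Mbps
File size in Mb = 652 * 8 = 5216 Mb
Time = 5216 / 85
Time = 61.3647 seconds


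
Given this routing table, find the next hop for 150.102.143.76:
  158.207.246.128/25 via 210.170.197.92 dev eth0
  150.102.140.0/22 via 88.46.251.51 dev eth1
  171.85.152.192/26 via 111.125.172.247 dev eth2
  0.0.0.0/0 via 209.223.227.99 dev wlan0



Longest prefix match for 150.102.143.76:
  /25 158.207.246.128: no
  /22 150.102.140.0: MATCH
  /26 171.85.152.192: no
  /0 0.0.0.0: MATCH
Selected: next-hop 88.46.251.51 via eth1 (matched /22)


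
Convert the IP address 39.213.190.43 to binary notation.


39 = 00100111
213 = 11010101
190 = 10111110
43 = 00101011
Binary: 00100111.11010101.10111110.00101011


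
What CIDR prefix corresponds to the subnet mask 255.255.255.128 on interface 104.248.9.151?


Binary: 11111111.11111111.11111111.10000000
Count leading 1s
Prefix: /25


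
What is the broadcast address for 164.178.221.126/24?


Network: 164.178.221.0/24
Host bits = 8
Set all host bits to 1:
Broadcast: 164.178.221.255


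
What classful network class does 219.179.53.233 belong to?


First octet: 219
Binary: 11011011
110xxxxx -> Class C (192-223)
Class C, default mask 255.255.255.0 (/24)


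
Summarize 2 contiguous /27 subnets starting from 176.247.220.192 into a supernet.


Original prefix: /27
Number of subnets: 2 = 2^1
New prefix = 27 - 1 = 26
Supernet: 176.247.220.192/26


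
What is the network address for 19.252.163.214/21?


IP:   00010011.11111100.10100011.11010110
Mask: 11111111.11111111.11111000.00000000
AND operation:
Net:  00010011.11111100.10100000.00000000
Network: 19.252.160.0/21


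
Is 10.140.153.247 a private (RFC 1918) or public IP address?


RFC 1918 private ranges:
  10.0.0.0/8 (10.0.0.0 - 10.255.255.255)
  172.16.0.0/12 (172.16.0.0 - 172.31.255.255)
  192.168.0.0/16 (192.168.0.0 - 192.168.255.255)
Private (in 10.0.0.0/8)


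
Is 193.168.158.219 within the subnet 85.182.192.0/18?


Subnet network: 85.182.192.0
Test IP AND mask: 193.168.128.0
No, 193.168.158.219 is not in 85.182.192.0/18


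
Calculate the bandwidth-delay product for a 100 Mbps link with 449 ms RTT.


BDP = bandwidth * RTT
= 100 Mbps * 449 ms
= 100 * 1e6 * 449 / 1000 bits
= 44900000 bits
= 5612500 bytes
= 5480.957 KB
BDP = 44900000 bits (5612500 bytes)


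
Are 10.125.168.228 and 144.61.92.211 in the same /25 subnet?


Mask: 255.255.255.128
10.125.168.228 AND mask = 10.125.168.128
144.61.92.211 AND mask = 144.61.92.128
No, different subnets (10.125.168.128 vs 144.61.92.128)


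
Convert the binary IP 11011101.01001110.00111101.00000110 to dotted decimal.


11011101 = 221
01001110 = 78
00111101 = 61
00000110 = 6
IP: 221.78.61.6


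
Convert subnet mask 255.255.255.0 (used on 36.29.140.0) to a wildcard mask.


Subnet mask: 255.255.255.0
Wildcard = 255.255.255.255 - subnet mask
255 - 255 = 0
255 - 255 = 0
255 - 255 = 0
255 - 0 = 255
Wildcard: 0.0.0.255


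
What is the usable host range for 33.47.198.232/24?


Network: 33.47.198.0
Broadcast: 33.47.198.255
First usable = network + 1
Last usable = broadcast - 1
Range: 33.47.198.1 to 33.47.198.254


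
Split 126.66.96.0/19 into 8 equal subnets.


New prefix = 19 + 3 = 22
Each subnet has 1024 addresses
  126.66.96.0/22
  126.66.100.0/22
  126.66.104.0/22
  126.66.108.0/22
  126.66.112.0/22
  126.66.116.0/22
  126.66.120.0/22
  126.66.124.0/22
Subnets: 126.66.96.0/22, 126.66.100.0/22, 126.66.104.0/22, 126.66.108.0/22, 126.66.112.0/22, 126.66.116.0/22, 126.66.120.0/22, 126.66.124.0/22


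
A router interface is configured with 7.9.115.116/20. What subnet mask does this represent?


/20 means 20 network bits, 12 host bits
Binary: 11111111111111111111000000000000
Mask: 255.255.240.0


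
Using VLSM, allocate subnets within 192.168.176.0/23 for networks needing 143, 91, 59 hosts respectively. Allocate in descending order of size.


143 hosts -> /24 (254 usable): 192.168.176.0/24
91 hosts -> /25 (126 usable): 192.168.177.0/25
59 hosts -> /26 (62 usable): 192.168.177.128/26
Allocation: 192.168.176.0/24 (143 hosts, 254 usable); 192.168.177.0/25 (91 hosts, 126 usable); 192.168.177.128/26 (59 hosts, 62 usable)


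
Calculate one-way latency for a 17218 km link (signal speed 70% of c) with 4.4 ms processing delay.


Speed = 0.7 * 3e5 km/s = 210000 km/s
Propagation delay = 17218 / 210000 = 0.082 s = 81.9905 ms
Processing delay = 4.4 ms
Total one-way latency = 86.3905 ms


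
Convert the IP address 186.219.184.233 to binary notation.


186 = 10111010
219 = 11011011
184 = 10111000
233 = 11101001
Binary: 10111010.11011011.10111000.11101001


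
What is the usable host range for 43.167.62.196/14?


Network: 43.164.0.0
Broadcast: 43.167.255.255
First usable = network + 1
Last usable = broadcast - 1
Range: 43.164.0.1 to 43.167.255.254


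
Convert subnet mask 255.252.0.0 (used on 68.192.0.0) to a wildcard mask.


Subnet mask: 255.252.0.0
Wildcard = 255.255.255.255 - subnet mask
255 - 255 = 0
255 - 252 = 3
255 - 0 = 255
255 - 0 = 255
Wildcard: 0.3.255.255


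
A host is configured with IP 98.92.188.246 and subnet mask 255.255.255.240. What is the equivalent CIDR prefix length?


Binary: 11111111.11111111.11111111.11110000
Count leading 1s
Prefix: /28


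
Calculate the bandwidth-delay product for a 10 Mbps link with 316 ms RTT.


BDP = bandwidth * RTT
= 10 Mbps * 316 ms
= 10 * 1e6 * 316 / 1000 bits
= 3160000 bits
= 395000 bytes
= 385.7422 KB
BDP = 3160000 bits (395000 bytes)


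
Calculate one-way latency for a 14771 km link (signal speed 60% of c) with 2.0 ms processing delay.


Speed = 0.6 * 3e5 km/s = 180000 km/s
Propagation delay = 14771 / 180000 = 0.0821 s = 82.0611 ms
Processing delay = 2.0 ms
Total one-way latency = 84.0611 ms


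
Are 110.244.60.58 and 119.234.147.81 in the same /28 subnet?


Mask: 255.255.255.240
110.244.60.58 AND mask = 110.244.60.48
119.234.147.81 AND mask = 119.234.147.80
No, different subnets (110.244.60.48 vs 119.234.147.80)
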